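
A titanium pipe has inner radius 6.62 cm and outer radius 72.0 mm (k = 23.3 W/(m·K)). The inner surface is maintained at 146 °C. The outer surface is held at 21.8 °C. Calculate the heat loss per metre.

Q' = 2πk·ΔT/ln(r₂/r₁) = 2π × 23.3 × 124.2 / ln(0.0720/0.0662) = 2.16×10^5 W/m

Q' = 216 kW/m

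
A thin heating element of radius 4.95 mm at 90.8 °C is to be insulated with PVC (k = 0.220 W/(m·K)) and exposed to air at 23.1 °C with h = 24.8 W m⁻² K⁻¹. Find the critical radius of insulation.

r_cr = 0.887 cm

For a cylinder, r_cr = k_ins/h = 0.220/24.8 = 0.00887 m = 0.887 cm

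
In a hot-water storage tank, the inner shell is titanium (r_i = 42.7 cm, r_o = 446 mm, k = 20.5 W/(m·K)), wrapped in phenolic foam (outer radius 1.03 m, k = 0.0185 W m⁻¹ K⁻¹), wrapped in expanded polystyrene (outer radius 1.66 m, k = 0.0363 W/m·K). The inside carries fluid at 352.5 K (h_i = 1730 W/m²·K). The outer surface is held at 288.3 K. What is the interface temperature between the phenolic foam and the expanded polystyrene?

Series thermal resistances, inner to outer:
  R_conv,in = 1/(4πr²h) = 1/(4π·0.427²·1730) = 2.523×10^-4 K/W
  R_titanium = (1/0.427 − 1/0.446)/(4πk) = 0.09977/(4π·20.5) = 3.873×10^-4 K/W
  R_phenolic foam = (1/0.446 − 1/1.03)/(4πk) = 1.271/(4π·0.0185) = 5.468 K/W
  R_expanded polystyrene = (1/1.03 − 1/1.66)/(4πk) = 0.3685/(4π·0.0363) = 0.8078 K/W
ΣR = 2.523×10^-4 + 3.873×10^-4 + 5.468 + 0.8078 = 6.276 K/W
Q = ΔT/ΣR = (352.5 K − 288.3 K)/6.276 = 10.23 W
From the inner boundary to the phenolic foam/expanded polystyrene interface, ΣR_partial = 5.469 K/W.
T_interface = T_in − Q·ΣR_partial = 352.5 K − (10.23)(5.469) = 296.6 K

T = 296.6 K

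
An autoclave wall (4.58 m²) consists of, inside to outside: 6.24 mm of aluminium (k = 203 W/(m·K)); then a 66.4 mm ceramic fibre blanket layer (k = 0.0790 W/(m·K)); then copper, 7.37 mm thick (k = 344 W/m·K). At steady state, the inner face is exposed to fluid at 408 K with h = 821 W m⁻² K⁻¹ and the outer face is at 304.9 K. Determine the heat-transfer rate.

Resistance network (inner→outer):
  R_conv,in = 1/(hA) = 1/(821·4.58) = 2.659×10^-4 K/W
  R_aluminium = L/(kA) = 0.00624/(203·4.58) = 6.712×10^-6 K/W
  R_ceramic fibre blanket = L/(kA) = 0.0664/(0.0790·4.58) = 0.1835 K/W
  R_copper = L/(kA) = 0.00737/(344·4.58) = 4.678×10^-6 K/W
ΣR = 2.659×10^-4 + 6.712×10^-6 + 0.1835 + 4.678×10^-6 = 0.1838 K/W
Q = ΔT/ΣR = (408 K − 304.9 K)/0.1838 = 561 W

Q = 561 W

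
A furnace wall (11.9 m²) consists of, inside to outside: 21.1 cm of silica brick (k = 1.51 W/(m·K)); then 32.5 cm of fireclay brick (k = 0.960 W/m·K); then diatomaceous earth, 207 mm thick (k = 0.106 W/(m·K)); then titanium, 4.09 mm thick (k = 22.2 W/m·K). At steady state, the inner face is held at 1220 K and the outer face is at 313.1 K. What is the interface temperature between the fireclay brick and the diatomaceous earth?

Resistance network (inner→outer):
  R_silica brick = L/(kA) = 0.211/(1.51·11.9) = 0.01174 K/W
  R_fireclay brick = L/(kA) = 0.325/(0.960·11.9) = 0.02845 K/W
  R_diatomaceous earth = L/(kA) = 0.207/(0.106·11.9) = 0.1641 K/W
  R_titanium = L/(kA) = 0.00409/(22.2·11.9) = 1.548×10^-5 K/W
ΣR = 0.01174 + 0.02845 + 0.1641 + 1.548×10^-5 = 0.2043 K/W
Q = ΔT/ΣR = (1220 K − 313.1 K)/0.2043 = 4439 W
From the inner boundary to the fireclay brick/diatomaceous earth interface, ΣR_partial = 0.04019 K/W.
T_interface = T_in − Q·ΣR_partial = 1220 K − (4439)(0.04019) = 1042 K

T = 1042 K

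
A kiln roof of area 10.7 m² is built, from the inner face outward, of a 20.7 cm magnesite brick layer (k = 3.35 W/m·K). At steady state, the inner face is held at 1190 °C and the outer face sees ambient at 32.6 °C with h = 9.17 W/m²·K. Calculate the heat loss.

Series thermal resistances, inner to outer:
  R_magnesite brick = L/(kA) = 0.207/(3.35·10.7) = 0.005775 K/W
  R_conv,out = 1/(hA) = 1/(9.17·10.7) = 0.01019 K/W
ΣR = 0.005775 + 0.01019 = 0.01597 K/W
Q = ΔT/ΣR = (1190 °C − 32.6 °C)/0.01597 = 72500 W

Q = 72500 W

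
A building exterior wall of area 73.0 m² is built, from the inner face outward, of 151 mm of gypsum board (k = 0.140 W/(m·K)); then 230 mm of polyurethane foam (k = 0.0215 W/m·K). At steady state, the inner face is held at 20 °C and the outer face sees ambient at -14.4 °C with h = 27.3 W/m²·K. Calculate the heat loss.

Q = 213 W

Resistance network (inner→outer):
  R_gypsum board = L/(kA) = 0.151/(0.140·73.0) = 0.01477 K/W
  R_polyurethane foam = L/(kA) = 0.230/(0.0215·73.0) = 0.1465 K/W
  R_conv,out = 1/(hA) = 1/(27.3·73.0) = 5.018×10^-4 K/W
ΣR = 0.01477 + 0.1465 + 5.018×10^-4 = 0.1618 K/W
Q = ΔT/ΣR = (20 °C − -14.4 °C)/0.1618 = 213 W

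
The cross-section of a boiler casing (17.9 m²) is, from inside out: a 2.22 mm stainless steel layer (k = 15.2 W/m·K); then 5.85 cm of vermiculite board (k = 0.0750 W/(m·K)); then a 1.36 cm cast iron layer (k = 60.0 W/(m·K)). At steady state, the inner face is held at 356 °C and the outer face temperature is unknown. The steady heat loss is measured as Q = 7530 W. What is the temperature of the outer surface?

Sum the resistances:
  R_stainless steel = L/(kA) = 0.00222/(15.2·17.9) = 8.159×10^-6 K/W
  R_vermiculite board = L/(kA) = 0.0585/(0.0750·17.9) = 0.04358 K/W
  R_cast iron = L/(kA) = 0.0136/(60.0·17.9) = 1.266×10^-5 K/W
ΣR = 0.04360 K/W
ΔT = Q·ΣR = 7530 × 0.04360 = 328.3 K
Heat flows outward, so T_out = T_in − ΔT = 356 − 328.3 = 27.7 °C

T_out = 27.7 °C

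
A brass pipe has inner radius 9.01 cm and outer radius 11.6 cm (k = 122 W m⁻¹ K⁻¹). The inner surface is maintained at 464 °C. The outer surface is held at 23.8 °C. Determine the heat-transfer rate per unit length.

Q' = 1340 kW/m

Q' = 2πk·ΔT/ln(r₂/r₁) = 2π × 122 × 440.2 / ln(0.116/0.0901) = 1.34×10^6 W/m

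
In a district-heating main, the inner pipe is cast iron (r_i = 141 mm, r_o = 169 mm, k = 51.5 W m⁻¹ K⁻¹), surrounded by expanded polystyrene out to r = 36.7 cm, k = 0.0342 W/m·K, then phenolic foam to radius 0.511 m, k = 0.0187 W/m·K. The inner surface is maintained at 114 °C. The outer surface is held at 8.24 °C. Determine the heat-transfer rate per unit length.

Treat each layer as a resistance in series:
  R'_cast iron = ln(0.169/0.141)/(2πk) = 0.1811/(2π·51.5) = 5.598×10^-4 m·K/W
  R'_expanded polystyrene = ln(0.367/0.169)/(2πk) = 0.7755/(2π·0.0342) = 3.609 m·K/W
  R'_phenolic foam = ln(0.511/0.367)/(2πk) = 0.3310/(2π·0.0187) = 2.817 m·K/W
ΣR = 5.598×10^-4 + 3.609 + 2.817 = 6.427 m·K/W
Q' = ΔT/ΣR = (114 °C − 8.24 °C)/6.427 = 16.5 W/m

Q' = 16.5 W/m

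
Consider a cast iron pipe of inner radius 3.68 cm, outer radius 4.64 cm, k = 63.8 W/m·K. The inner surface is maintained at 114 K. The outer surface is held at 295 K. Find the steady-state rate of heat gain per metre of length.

Q' = 313 kW/m

Q' = 2πk·ΔT/ln(r₂/r₁) = 2π × 63.8 × 181 / ln(0.0464/0.0368) = 3.13×10^5 W/m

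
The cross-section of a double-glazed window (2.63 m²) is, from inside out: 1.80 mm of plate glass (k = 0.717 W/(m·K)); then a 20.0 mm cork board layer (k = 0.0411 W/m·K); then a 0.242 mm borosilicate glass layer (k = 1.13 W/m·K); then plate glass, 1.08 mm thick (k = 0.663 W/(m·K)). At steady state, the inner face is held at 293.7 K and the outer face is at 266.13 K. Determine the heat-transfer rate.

Q = 148 W

Resistance network (inner→outer):
  R_plate glass = L/(kA) = 0.00180/(0.717·2.63) = 9.545×10^-4 K/W
  R_cork board = L/(kA) = 0.0200/(0.0411·2.63) = 0.1850 K/W
  R_borosilicate glass = L/(kA) = 2.42×10^-4/(1.13·2.63) = 8.143×10^-5 K/W
  R_plate glass = L/(kA) = 0.00108/(0.663·2.63) = 6.194×10^-4 K/W
ΣR = 9.545×10^-4 + 0.1850 + 8.143×10^-5 + 6.194×10^-4 = 0.1867 K/W
Q = ΔT/ΣR = (293.7 K − 266.13 K)/0.1867 = 148 W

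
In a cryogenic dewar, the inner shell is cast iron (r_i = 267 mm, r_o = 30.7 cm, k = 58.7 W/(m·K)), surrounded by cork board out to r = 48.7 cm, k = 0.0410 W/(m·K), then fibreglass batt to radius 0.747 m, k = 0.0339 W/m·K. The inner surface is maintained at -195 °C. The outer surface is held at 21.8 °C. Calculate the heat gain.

Q = 54.0 W

Series thermal resistances, inner to outer:
  R_cast iron = (1/0.267 − 1/0.307)/(4πk) = 0.4880/(4π·58.7) = 6.615×10^-4 K/W
  R_cork board = (1/0.307 − 1/0.487)/(4πk) = 1.204/(4π·0.0410) = 2.337 K/W
  R_fibreglass batt = (1/0.487 − 1/0.747)/(4πk) = 0.7147/(4π·0.0339) = 1.678 K/W
ΣR = 6.615×10^-4 + 2.337 + 1.678 = 4.016 K/W
Q = ΔT/ΣR = (-195 °C − 21.8 °C)/4.016 = -54.0 W
(Negative Q ⇒ heat flows inward; heat gain = 54.0 W.)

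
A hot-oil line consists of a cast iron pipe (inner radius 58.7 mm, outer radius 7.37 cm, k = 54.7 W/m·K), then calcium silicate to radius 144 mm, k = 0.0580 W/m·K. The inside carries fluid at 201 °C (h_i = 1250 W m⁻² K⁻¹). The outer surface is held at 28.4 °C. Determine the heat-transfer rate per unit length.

Q' = 93.8 W/m

Treat each layer as a resistance in series:
  R'_conv,in = 1/(2πr h) = 1/(2π·0.0587·1250) = 0.002169 m·K/W
  R'_cast iron = ln(0.0737/0.0587)/(2πk) = 0.2276/(2π·54.7) = 6.621×10^-4 m·K/W
  R'_calcium silicate = ln(0.144/0.0737)/(2πk) = 0.6698/(2π·0.0580) = 1.838 m·K/W
ΣR = 0.002169 + 6.621×10^-4 + 1.838 = 1.841 m·K/W
Q' = ΔT/ΣR = (201 °C − 28.4 °C)/1.841 = 93.8 W/m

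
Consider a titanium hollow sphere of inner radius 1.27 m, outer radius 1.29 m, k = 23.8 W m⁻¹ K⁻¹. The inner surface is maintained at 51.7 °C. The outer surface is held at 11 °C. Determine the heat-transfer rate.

Q = 997 kW

Q = 4πk·ΔT/(1/r₁ − 1/r₂) = 4π × 23.8 × 40.7 / (1/1.27 − 1/1.29) = 9.97×10^5 W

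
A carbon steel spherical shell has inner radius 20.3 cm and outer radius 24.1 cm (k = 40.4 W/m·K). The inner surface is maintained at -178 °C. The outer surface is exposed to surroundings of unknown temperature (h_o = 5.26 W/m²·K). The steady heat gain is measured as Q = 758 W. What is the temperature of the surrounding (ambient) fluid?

T_out = 20.6 °C

Sum the resistances:
  R_carbon steel = (1/0.203 − 1/0.241)/(4πk) = 0.7767/(4π·40.4) = 0.001530 K/W
  R_conv,out = 1/(4πr²h) = 1/(4π·0.241²·5.26) = 0.2605 K/W
ΣR = 0.2620 K/W
ΔT = Q·ΣR = 758 × 0.2620 = 198.6 K
Heat flows inward, so T_out = T_in + ΔT = -178 + 198.6 = 20.6 °C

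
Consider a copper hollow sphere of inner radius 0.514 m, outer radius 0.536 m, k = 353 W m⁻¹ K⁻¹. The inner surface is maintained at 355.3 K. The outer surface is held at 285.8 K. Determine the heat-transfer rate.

Q = 3860 kW

Q = 4πk·ΔT/(1/r₁ − 1/r₂) = 4π × 353 × 69.5 / (1/0.514 − 1/0.536) = 3.86×10^6 W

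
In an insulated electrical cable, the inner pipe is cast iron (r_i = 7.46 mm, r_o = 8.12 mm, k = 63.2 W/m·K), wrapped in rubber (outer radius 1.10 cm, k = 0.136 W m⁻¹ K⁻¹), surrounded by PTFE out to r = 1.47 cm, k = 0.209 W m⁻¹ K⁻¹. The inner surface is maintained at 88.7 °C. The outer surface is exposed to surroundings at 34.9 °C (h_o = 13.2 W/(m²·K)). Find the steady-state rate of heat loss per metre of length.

Q' = 38.5 W/m

Treat each layer as a resistance in series:
  R'_cast iron = ln(0.00812/0.00746)/(2πk) = 0.08477/(2π·63.2) = 2.135×10^-4 m·K/W
  R'_rubber = ln(0.0110/0.00812)/(2πk) = 0.3036/(2π·0.136) = 0.3552 m·K/W
  R'_PTFE = ln(0.0147/0.0110)/(2πk) = 0.2900/(2π·0.209) = 0.2208 m·K/W
  R'_conv,out = 1/(2πr h) = 1/(2π·0.0147·13.2) = 0.8202 m·K/W
ΣR = 2.135×10^-4 + 0.3552 + 0.2208 + 0.8202 = 1.396 m·K/W
Q' = ΔT/ΣR = (88.7 °C − 34.9 °C)/1.396 = 38.5 W/m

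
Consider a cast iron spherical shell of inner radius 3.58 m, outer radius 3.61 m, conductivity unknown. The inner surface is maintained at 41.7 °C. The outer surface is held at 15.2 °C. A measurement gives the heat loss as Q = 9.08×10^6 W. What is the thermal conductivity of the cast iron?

ΣR = ΔT/Q = |41.7 − 15.2|/9.08×10^6 = 2.919×10^-6 K/W
(1/r₁−1/r₂)/(4πk) = 2.919×10^-6 ⇒ k = 0.002321/(4π·2.919×10^-6) = 63.3 W/m·K

k = 63.3 W/m·K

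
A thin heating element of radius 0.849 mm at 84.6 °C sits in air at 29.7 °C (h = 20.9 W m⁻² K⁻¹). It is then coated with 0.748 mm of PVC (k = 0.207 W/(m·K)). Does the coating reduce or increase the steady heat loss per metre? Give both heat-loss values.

Critical radius for a cylinder: r_cr = k/h = 0.00990 m = 0.990 cm.
Outer radius after coating: r₂ = 8.49×10^-4 + 7.48×10^-4 = 0.001597 m.
Since r₁ < r_cr and r₂ ≤ r_cr, the coating moves toward the maximum at r_cr — heat loss rises.
Bare: R = 1/(2πr₁h) = 8.969 m·K/W; Q = 54.9/8.969 = 6.12 W/m.
Coated: R = R_cond + R_conv = 5.254 m·K/W; Q = 54.9/5.254 = 10.4 W/m.

increases: 6.12 → 10.4 W/m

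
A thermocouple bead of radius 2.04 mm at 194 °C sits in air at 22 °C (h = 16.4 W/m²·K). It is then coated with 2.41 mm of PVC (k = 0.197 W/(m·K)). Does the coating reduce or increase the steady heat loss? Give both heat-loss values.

Critical radius for a sphere: r_cr = 2k/h = 0.0240 m = 2.40 cm.
Outer radius after coating: r₂ = 0.00204 + 0.00241 = 0.00445 m.
Since r₁ < r_cr and r₂ ≤ r_cr, the coating moves toward the maximum at r_cr — heat loss rises.
Bare: R = 1/(4πr₁²h) = 1166 K/W; Q = 172/1166 = 0.148 W.
Coated: R = R_cond + R_conv = 352.3 K/W; Q = 172/352.3 = 0.488 W.

increases: 0.148 → 0.488 W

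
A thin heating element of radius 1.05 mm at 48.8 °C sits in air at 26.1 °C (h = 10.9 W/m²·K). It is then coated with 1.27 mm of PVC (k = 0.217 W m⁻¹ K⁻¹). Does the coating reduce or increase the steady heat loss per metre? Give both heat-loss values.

Critical radius for a cylinder: r_cr = k/h = 0.0199 m = 1.99 cm.
Outer radius after coating: r₂ = 0.00105 + 0.00127 = 0.00232 m.
Since r₁ < r_cr and r₂ ≤ r_cr, the coating moves toward the maximum at r_cr — heat loss rises.
Bare: R = 1/(2πr₁h) = 13.91 m·K/W; Q = 22.7/13.91 = 1.63 W/m.
Coated: R = R_cond + R_conv = 6.875 m·K/W; Q = 22.7/6.875 = 3.30 W/m.

increases: 1.63 → 3.30 W/m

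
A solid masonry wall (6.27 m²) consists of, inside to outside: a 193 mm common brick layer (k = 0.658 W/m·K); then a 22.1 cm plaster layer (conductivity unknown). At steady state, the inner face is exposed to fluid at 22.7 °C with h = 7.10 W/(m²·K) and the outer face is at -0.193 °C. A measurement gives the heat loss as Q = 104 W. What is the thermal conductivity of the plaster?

ΣR = ΔT/Q = |22.7 − -0.193|/104 = 0.2201 K/W
Known resistances:
  R_conv,in = 1/(hA) = 1/(7.10·6.27) = 0.02246 K/W
  R_common brick = L/(kA) = 0.193/(0.658·6.27) = 0.04678 K/W
R_plaster = ΣR − ΣR_known = 0.2201 − 0.06924 = 0.1509 K/W
L/(kA) = 0.1509 ⇒ k = 0.221/(0.1509·6.27) = 0.234 W/m·K

k = 0.234 W/m·K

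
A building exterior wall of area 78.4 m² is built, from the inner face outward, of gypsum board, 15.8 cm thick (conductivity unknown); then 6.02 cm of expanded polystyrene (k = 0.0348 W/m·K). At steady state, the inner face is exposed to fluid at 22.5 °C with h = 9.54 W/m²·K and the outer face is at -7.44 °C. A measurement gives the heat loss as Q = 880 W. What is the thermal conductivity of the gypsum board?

ΣR = ΔT/Q = |22.5 − -7.44|/880 = 0.03402 K/W
Known resistances:
  R_conv,in = 1/(hA) = 1/(9.54·78.4) = 0.001337 K/W
  R_expanded polystyrene = L/(kA) = 0.0602/(0.0348·78.4) = 0.02206 K/W
R_gypsum board = ΣR − ΣR_known = 0.03402 − 0.02340 = 0.01062 K/W
L/(kA) = 0.01062 ⇒ k = 0.158/(0.01062·78.4) = 0.190 W/m·K

k = 0.190 W/m·K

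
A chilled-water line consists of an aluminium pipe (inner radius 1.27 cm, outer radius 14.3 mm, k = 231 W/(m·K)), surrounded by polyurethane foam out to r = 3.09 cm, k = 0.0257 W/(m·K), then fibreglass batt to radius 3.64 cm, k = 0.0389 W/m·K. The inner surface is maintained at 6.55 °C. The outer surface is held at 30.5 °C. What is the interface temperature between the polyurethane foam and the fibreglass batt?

Series thermal resistances, inner to outer:
  R'_aluminium = ln(0.0143/0.0127)/(2πk) = 0.1187/(2π·231) = 8.175×10^-5 m·K/W
  R'_polyurethane foam = ln(0.0309/0.0143)/(2πk) = 0.7705/(2π·0.0257) = 4.772 m·K/W
  R'_fibreglass batt = ln(0.0364/0.0309)/(2πk) = 0.1638/(2π·0.0389) = 0.6702 m·K/W
ΣR = 8.175×10^-5 + 4.772 + 0.6702 = 5.442 m·K/W
Q' = ΔT/ΣR = (6.55 °C − 30.5 °C)/5.442 = -4.401 W/m
From the inner boundary to the polyurethane foam/fibreglass batt interface, ΣR_partial = 4.772 m·K/W.
T_interface = T_in − Q'·ΣR_partial = 6.55 °C − (-4.401)(4.772) = 27.6 °C

T = 27.6 °C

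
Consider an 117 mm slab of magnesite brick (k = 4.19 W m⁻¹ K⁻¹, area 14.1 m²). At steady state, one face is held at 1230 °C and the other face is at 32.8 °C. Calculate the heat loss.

Q = 6.05×10^5 W

Q = kA·ΔT/L = 4.19 × 14.1 × |1230 °C − 32.8 °C| / 0.117 = 6.05×10^5 W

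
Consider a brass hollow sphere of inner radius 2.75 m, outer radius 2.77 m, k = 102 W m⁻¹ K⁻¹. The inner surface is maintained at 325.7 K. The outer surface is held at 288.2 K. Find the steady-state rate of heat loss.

Q = 1.83×10^7 W

Q = 4πk·ΔT/(1/r₁ − 1/r₂) = 4π × 102 × 37.5 / (1/2.75 − 1/2.77) = 1.83×10^7 W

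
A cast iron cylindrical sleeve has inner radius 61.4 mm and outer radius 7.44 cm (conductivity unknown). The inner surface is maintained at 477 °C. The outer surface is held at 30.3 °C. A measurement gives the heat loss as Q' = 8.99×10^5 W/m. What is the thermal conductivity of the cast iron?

ΣR = ΔT/Q' = |477 − 30.3|/8.99×10^5 = 4.969×10^-4 m·K/W
ln(r₂/r₁)/(2πk) = 4.969×10^-4 ⇒ k = 0.1920/(2π·4.969×10^-4) = 61.5 W/m·K

k = 61.5 W/m·K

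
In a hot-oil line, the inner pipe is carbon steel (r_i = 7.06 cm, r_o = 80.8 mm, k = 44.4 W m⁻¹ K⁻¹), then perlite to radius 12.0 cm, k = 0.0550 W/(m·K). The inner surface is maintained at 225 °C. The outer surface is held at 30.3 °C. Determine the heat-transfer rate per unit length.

Q' = 170 W/m

Treat each layer as a resistance in series:
  R'_carbon steel = ln(0.0808/0.0706)/(2πk) = 0.1349/(2π·44.4) = 4.837×10^-4 m·K/W
  R'_perlite = ln(0.120/0.0808)/(2πk) = 0.3955/(2π·0.0550) = 1.145 m·K/W
ΣR = 4.837×10^-4 + 1.145 = 1.145 m·K/W
Q' = ΔT/ΣR = (225 °C − 30.3 °C)/1.145 = 170 W/m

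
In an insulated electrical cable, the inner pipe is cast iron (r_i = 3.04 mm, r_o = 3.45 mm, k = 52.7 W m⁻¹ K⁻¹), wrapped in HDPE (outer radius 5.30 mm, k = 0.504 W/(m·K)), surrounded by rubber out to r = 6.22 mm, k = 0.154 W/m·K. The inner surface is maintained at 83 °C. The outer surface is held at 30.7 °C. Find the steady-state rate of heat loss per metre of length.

Series thermal resistances, inner to outer:
  R'_cast iron = ln(0.00345/0.00304)/(2πk) = 0.1265/(2π·52.7) = 3.821×10^-4 m·K/W
  R'_HDPE = ln(0.00530/0.00345)/(2πk) = 0.4293/(2π·0.504) = 0.1356 m·K/W
  R'_rubber = ln(0.00622/0.00530)/(2πk) = 0.1601/(2π·0.154) = 0.1654 m·K/W
ΣR = 3.821×10^-4 + 0.1356 + 0.1654 = 0.3014 m·K/W
Q' = ΔT/ΣR = (83 °C − 30.7 °C)/0.3014 = 174 W/m

Q' = 174 W/m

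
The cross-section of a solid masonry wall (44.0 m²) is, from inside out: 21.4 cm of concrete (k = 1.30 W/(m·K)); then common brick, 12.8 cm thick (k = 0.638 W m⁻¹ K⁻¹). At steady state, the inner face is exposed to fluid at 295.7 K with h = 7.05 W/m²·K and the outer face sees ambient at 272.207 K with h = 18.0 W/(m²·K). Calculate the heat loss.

Treat each layer as a resistance in series:
  R_conv,in = 1/(hA) = 1/(7.05·44.0) = 0.003224 K/W
  R_concrete = L/(kA) = 0.214/(1.30·44.0) = 0.003741 K/W
  R_common brick = L/(kA) = 0.128/(0.638·44.0) = 0.004560 K/W
  R_conv,out = 1/(hA) = 1/(18.0·44.0) = 0.001263 K/W
ΣR = 0.003224 + 0.003741 + 0.004560 + 0.001263 = 0.01279 K/W
Q = ΔT/ΣR = (295.7 K − 272.207 K)/0.01279 = 1840 W

Q = 1840 W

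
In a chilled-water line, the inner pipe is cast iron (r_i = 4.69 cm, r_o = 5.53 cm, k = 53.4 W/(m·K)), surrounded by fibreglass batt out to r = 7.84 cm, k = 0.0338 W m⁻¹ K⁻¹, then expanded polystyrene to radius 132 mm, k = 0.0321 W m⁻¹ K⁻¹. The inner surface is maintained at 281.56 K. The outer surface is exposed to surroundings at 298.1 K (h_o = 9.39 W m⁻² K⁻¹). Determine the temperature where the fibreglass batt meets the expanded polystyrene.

T = 287.8 K

Series thermal resistances, inner to outer:
  R'_cast iron = ln(0.0553/0.0469)/(2πk) = 0.1648/(2π·53.4) = 4.910×10^-4 m·K/W
  R'_fibreglass batt = ln(0.0784/0.0553)/(2πk) = 0.3491/(2π·0.0338) = 1.644 m·K/W
  R'_expanded polystyrene = ln(0.132/0.0784)/(2πk) = 0.5210/(2π·0.0321) = 2.583 m·K/W
  R'_conv,out = 1/(2πr h) = 1/(2π·0.132·9.39) = 0.1284 m·K/W
ΣR = 4.910×10^-4 + 1.644 + 2.583 + 0.1284 = 4.356 m·K/W
Q' = ΔT/ΣR = (281.56 K − 298.1 K)/4.356 = -3.797 W/m
From the inner boundary to the fibreglass batt/expanded polystyrene interface, ΣR_partial = 1.644 m·K/W.
T_interface = T_in − Q'·ΣR_partial = 281.56 K − (-3.797)(1.644) = 287.8 K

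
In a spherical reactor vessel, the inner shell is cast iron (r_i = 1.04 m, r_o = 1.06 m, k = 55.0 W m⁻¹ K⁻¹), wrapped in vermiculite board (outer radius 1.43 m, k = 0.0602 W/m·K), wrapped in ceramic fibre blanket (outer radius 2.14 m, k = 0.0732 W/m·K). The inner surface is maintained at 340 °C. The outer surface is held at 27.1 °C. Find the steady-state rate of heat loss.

Q = 544 W

Resistance network (inner→outer):
  R_cast iron = (1/1.04 − 1/1.06)/(4πk) = 0.01814/(4π·55.0) = 2.625×10^-5 K/W
  R_vermiculite board = (1/1.06 − 1/1.43)/(4πk) = 0.2441/(4π·0.0602) = 0.3227 K/W
  R_ceramic fibre blanket = (1/1.43 − 1/2.14)/(4πk) = 0.2320/(4π·0.0732) = 0.2522 K/W
ΣR = 2.625×10^-5 + 0.3227 + 0.2522 = 0.5749 K/W
Q = ΔT/ΣR = (340 °C − 27.1 °C)/0.5749 = 544 W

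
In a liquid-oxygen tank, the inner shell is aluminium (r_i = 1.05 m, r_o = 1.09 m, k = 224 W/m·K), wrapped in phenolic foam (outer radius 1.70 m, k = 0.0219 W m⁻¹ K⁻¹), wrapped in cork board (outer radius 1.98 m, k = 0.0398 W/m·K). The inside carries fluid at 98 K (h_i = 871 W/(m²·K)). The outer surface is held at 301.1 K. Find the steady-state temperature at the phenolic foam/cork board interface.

T = 276.3 K

Resistance network (inner→outer):
  R_conv,in = 1/(4πr²h) = 1/(4π·1.05²·871) = 8.287×10^-5 K/W
  R_aluminium = (1/1.05 − 1/1.09)/(4πk) = 0.03495/(4π·224) = 1.242×10^-5 K/W
  R_phenolic foam = (1/1.09 − 1/1.70)/(4πk) = 0.3292/(4π·0.0219) = 1.196 K/W
  R_cork board = (1/1.70 − 1/1.98)/(4πk) = 0.08318/(4π·0.0398) = 0.1663 K/W
ΣR = 8.287×10^-5 + 1.242×10^-5 + 1.196 + 0.1663 = 1.362 K/W
Q = ΔT/ΣR = (98 K − 301.1 K)/1.362 = -149.1 W
From the inner boundary to the phenolic foam/cork board interface, ΣR_partial = 1.196 K/W.
T_interface = T_in − Q·ΣR_partial = 98 K − (-149.1)(1.196) = 276.3 K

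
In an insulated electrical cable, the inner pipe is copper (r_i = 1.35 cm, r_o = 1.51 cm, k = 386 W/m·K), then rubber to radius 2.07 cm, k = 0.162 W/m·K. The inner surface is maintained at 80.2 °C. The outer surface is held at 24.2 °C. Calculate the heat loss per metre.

Series thermal resistances, inner to outer:
  R'_copper = ln(0.0151/0.0135)/(2πk) = 0.1120/(2π·386) = 4.618×10^-5 m·K/W
  R'_rubber = ln(0.0207/0.0151)/(2πk) = 0.3154/(2π·0.162) = 0.3099 m·K/W
ΣR = 4.618×10^-5 + 0.3099 = 0.3099 m·K/W
Q' = ΔT/ΣR = (80.2 °C − 24.2 °C)/0.3099 = 181 W/m

Q' = 181 W/m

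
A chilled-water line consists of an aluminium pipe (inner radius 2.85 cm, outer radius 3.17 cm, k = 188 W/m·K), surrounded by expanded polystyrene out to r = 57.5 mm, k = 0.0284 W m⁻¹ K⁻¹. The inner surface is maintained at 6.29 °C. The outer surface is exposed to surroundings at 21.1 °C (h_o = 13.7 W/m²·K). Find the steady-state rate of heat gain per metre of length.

Q' = 4.18 W/m

Treat each layer as a resistance in series:
  R'_aluminium = ln(0.0317/0.0285)/(2πk) = 0.1064/(2π·188) = 9.009×10^-5 m·K/W
  R'_expanded polystyrene = ln(0.0575/0.0317)/(2πk) = 0.5955/(2π·0.0284) = 3.337 m·K/W
  R'_conv,out = 1/(2πr h) = 1/(2π·0.0575·13.7) = 0.2020 m·K/W
ΣR = 9.009×10^-5 + 3.337 + 0.2020 = 3.539 m·K/W
Q' = ΔT/ΣR = (6.29 °C − 21.1 °C)/3.539 = -4.18 W/m
(Negative Q' ⇒ heat flows inward; heat gain = 4.18 W/m.)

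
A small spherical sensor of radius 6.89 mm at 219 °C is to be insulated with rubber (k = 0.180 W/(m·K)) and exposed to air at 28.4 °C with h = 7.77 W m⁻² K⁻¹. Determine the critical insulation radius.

r_cr = 4.63 cm

For a sphere, r_cr = 2k_ins/h = 2·0.180/7.77 = 0.0463 m = 4.63 cm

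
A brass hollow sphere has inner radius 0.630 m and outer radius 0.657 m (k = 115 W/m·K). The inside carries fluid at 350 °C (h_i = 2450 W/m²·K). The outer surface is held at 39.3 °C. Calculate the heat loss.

Q = 2.45×10^6 W

Series thermal resistances, inner to outer:
  R_conv,in = 1/(4πr²h) = 1/(4π·0.630²·2450) = 8.184×10^-5 K/W
  R_brass = (1/0.630 − 1/0.657)/(4πk) = 0.06523/(4π·115) = 4.514×10^-5 K/W
ΣR = 8.184×10^-5 + 4.514×10^-5 = 1.270×10^-4 K/W
Q = ΔT/ΣR = (350 °C − 39.3 °C)/1.270×10^-4 = 2.45×10^6 W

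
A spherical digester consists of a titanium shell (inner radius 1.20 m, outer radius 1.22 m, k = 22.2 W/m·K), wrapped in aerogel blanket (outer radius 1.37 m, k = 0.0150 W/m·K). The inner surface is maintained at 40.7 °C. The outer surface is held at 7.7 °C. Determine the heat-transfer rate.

Resistance network (inner→outer):
  R_titanium = (1/1.20 − 1/1.22)/(4πk) = 0.01366/(4π·22.2) = 4.897×10^-5 K/W
  R_aerogel blanket = (1/1.22 − 1/1.37)/(4πk) = 0.08975/(4π·0.0150) = 0.4761 K/W
ΣR = 4.897×10^-5 + 0.4761 = 0.4761 K/W
Q = ΔT/ΣR = (40.7 °C − 7.7 °C)/0.4761 = 69.3 W

Q = 69.3 W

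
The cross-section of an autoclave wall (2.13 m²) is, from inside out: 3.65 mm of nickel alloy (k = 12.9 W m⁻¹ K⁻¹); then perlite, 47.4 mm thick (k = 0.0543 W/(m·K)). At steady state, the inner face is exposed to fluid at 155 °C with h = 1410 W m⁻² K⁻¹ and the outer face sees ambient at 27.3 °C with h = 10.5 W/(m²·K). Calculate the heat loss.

Q = 281 W

Resistance network (inner→outer):
  R_conv,in = 1/(hA) = 1/(1410·2.13) = 3.330×10^-4 K/W
  R_nickel alloy = L/(kA) = 0.00365/(12.9·2.13) = 1.328×10^-4 K/W
  R_perlite = L/(kA) = 0.0474/(0.0543·2.13) = 0.4098 K/W
  R_conv,out = 1/(hA) = 1/(10.5·2.13) = 0.04471 K/W
ΣR = 3.330×10^-4 + 1.328×10^-4 + 0.4098 + 0.04471 = 0.4550 K/W
Q = ΔT/ΣR = (155 °C − 27.3 °C)/0.4550 = 281 W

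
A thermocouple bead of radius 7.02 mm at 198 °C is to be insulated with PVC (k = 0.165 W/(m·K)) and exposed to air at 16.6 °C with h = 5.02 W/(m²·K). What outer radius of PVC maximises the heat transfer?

For a sphere, r_cr = 2k_ins/h = 2·0.165/5.02 = 0.0657 m = 6.57 cm

r_cr = 6.57 cm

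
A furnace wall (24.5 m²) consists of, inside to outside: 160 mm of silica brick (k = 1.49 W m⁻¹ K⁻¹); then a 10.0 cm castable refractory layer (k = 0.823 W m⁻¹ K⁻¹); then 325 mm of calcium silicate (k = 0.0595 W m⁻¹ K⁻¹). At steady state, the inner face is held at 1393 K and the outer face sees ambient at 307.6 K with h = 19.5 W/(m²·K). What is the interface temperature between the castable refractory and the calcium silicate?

T = 1350 K

Resistance network (inner→outer):
  R_silica brick = L/(kA) = 0.160/(1.49·24.5) = 0.004383 K/W
  R_castable refractory = L/(kA) = 0.100/(0.823·24.5) = 0.004959 K/W
  R_calcium silicate = L/(kA) = 0.325/(0.0595·24.5) = 0.2229 K/W
  R_conv,out = 1/(hA) = 1/(19.5·24.5) = 0.002093 K/W
ΣR = 0.004383 + 0.004959 + 0.2229 + 0.002093 = 0.2343 K/W
Q = ΔT/ΣR = (1393 K − 307.6 K)/0.2343 = 4633 W
From the inner boundary to the castable refractory/calcium silicate interface, ΣR_partial = 0.009342 K/W.
T_interface = T_in − Q·ΣR_partial = 1393 K − (4633)(0.009342) = 1350 K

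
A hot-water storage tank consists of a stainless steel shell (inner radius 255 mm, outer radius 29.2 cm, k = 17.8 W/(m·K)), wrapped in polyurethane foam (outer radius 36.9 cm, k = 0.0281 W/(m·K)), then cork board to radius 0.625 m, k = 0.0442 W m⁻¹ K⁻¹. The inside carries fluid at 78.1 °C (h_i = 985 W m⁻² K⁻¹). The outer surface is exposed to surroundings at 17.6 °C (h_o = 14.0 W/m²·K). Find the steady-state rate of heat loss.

Q = 15.0 W

Resistance network (inner→outer):
  R_conv,in = 1/(4πr²h) = 1/(4π·0.255²·985) = 0.001242 K/W
  R_stainless steel = (1/0.255 − 1/0.292)/(4πk) = 0.4969/(4π·17.8) = 0.002222 K/W
  R_polyurethane foam = (1/0.292 − 1/0.369)/(4πk) = 0.7146/(4π·0.0281) = 2.024 K/W
  R_cork board = (1/0.369 − 1/0.625)/(4πk) = 1.110/(4π·0.0442) = 1.998 K/W
  R_conv,out = 1/(4πr²h) = 1/(4π·0.625²·14.0) = 0.01455 K/W
ΣR = 0.001242 + 0.002222 + 2.024 + 1.998 + 0.01455 = 4.040 K/W
Q = ΔT/ΣR = (78.1 °C − 17.6 °C)/4.040 = 15.0 W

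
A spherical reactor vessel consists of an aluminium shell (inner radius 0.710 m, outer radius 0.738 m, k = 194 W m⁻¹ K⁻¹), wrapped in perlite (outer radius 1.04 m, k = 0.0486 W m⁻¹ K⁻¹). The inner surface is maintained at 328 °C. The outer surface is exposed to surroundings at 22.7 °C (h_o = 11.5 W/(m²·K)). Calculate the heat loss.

Q = 469 W

Series thermal resistances, inner to outer:
  R_aluminium = (1/0.710 − 1/0.738)/(4πk) = 0.05344/(4π·194) = 2.192×10^-5 K/W
  R_perlite = (1/0.738 − 1/1.04)/(4πk) = 0.3935/(4π·0.0486) = 0.6443 K/W
  R_conv,out = 1/(4πr²h) = 1/(4π·1.04²·11.5) = 0.006398 K/W
ΣR = 2.192×10^-5 + 0.6443 + 0.006398 = 0.6507 K/W
Q = ΔT/ΣR = (328 °C − 22.7 °C)/0.6507 = 469 W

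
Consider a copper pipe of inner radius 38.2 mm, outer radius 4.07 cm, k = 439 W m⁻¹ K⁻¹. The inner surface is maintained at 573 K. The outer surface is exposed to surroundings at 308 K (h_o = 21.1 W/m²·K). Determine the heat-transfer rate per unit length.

Resistance network (inner→outer):
  R'_copper = ln(0.0407/0.0382)/(2πk) = 0.06339/(2π·439) = 2.298×10^-5 m·K/W
  R'_conv,out = 1/(2πr h) = 1/(2π·0.0407·21.1) = 0.1853 m·K/W
ΣR = 2.298×10^-5 + 0.1853 = 0.1853 m·K/W
Q' = ΔT/ΣR = (573 K − 308 K)/0.1853 = 1430 W/m

Q' = 1430 W/m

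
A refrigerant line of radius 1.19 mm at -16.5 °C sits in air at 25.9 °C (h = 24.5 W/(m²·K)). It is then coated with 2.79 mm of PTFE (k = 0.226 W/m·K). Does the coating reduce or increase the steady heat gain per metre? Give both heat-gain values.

Critical radius for a cylinder: r_cr = k/h = 0.00922 m = 0.922 cm.
Outer radius after coating: r₂ = 0.00119 + 0.00279 = 0.00398 m.
Since r₁ < r_cr and r₂ ≤ r_cr, the coating moves toward the maximum at r_cr — heat gain rises.
Bare: R = 1/(2πr₁h) = 5.459 m·K/W; Q = 42.4/5.459 = 7.77 W/m.
Coated: R = R_cond + R_conv = 2.482 m·K/W; Q = 42.4/2.482 = 17.1 W/m.

increases: 7.77 → 17.1 W/m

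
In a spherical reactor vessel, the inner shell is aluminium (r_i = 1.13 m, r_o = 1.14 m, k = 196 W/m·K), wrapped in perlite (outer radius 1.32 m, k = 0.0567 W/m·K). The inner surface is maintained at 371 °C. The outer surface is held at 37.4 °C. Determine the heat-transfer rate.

Series thermal resistances, inner to outer:
  R_aluminium = (1/1.13 − 1/1.14)/(4πk) = 0.007763/(4π·196) = 3.152×10^-6 K/W
  R_perlite = (1/1.14 − 1/1.32)/(4πk) = 0.1196/(4π·0.0567) = 0.1679 K/W
ΣR = 3.152×10^-6 + 0.1679 = 0.1679 K/W
Q = ΔT/ΣR = (371 °C − 37.4 °C)/0.1679 = 1990 W

Q = 1990 W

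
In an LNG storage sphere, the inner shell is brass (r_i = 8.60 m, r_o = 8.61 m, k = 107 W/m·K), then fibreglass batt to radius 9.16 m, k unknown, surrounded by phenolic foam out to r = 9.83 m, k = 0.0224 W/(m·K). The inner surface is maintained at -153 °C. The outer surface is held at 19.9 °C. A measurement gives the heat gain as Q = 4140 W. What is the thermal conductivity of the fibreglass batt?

k = 0.0362 W/m·K

ΣR = ΔT/Q = |-153 − 19.9|/4140 = 0.04176 K/W
Known resistances:
  R_brass = (1/8.60 − 1/8.61)/(4πk) = 1.351×10^-4/(4π·107) = 1.004×10^-7 K/W
  R_phenolic foam = (1/9.16 − 1/9.83)/(4πk) = 0.007441/(4π·0.0224) = 0.02643 K/W
R_fibreglass batt = ΣR − ΣR_known = 0.04176 − 0.02643 = 0.01533 K/W
(1/r₁−1/r₂)/(4πk) = 0.01533 ⇒ k = 0.006974/(4π·0.01533) = 0.0362 W/m·K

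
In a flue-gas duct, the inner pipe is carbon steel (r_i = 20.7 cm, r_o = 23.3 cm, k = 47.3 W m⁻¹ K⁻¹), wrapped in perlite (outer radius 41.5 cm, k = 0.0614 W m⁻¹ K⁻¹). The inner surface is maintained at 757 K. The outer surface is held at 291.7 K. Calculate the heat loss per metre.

Resistance network (inner→outer):
  R'_carbon steel = ln(0.233/0.207)/(2πk) = 0.1183/(2π·47.3) = 3.981×10^-4 m·K/W
  R'_perlite = ln(0.415/0.233)/(2πk) = 0.5772/(2π·0.0614) = 1.496 m·K/W
ΣR = 3.981×10^-4 + 1.496 = 1.496 m·K/W
Q' = ΔT/ΣR = (757 K − 291.7 K)/1.496 = 311 W/m

Q' = 311 W/m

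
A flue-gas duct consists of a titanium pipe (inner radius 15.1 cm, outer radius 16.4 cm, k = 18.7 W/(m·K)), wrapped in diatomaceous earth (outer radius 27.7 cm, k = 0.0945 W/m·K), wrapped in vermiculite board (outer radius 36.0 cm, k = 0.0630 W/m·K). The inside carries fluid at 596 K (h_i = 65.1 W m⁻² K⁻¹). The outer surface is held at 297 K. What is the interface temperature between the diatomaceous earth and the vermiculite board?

Series thermal resistances, inner to outer:
  R'_conv,in = 1/(2πr h) = 1/(2π·0.151·65.1) = 0.01619 m·K/W
  R'_titanium = ln(0.164/0.151)/(2πk) = 0.08259/(2π·18.7) = 7.029×10^-4 m·K/W
  R'_diatomaceous earth = ln(0.277/0.164)/(2πk) = 0.5242/(2π·0.0945) = 0.8828 m·K/W
  R'_vermiculite board = ln(0.360/0.277)/(2πk) = 0.2621/(2π·0.0630) = 0.6621 m·K/W
ΣR = 0.01619 + 7.029×10^-4 + 0.8828 + 0.6621 = 1.562 m·K/W
Q' = ΔT/ΣR = (596 K − 297 K)/1.562 = 191.4 W/m
From the inner boundary to the diatomaceous earth/vermiculite board interface, ΣR_partial = 0.8997 m·K/W.
T_interface = T_in − Q'·ΣR_partial = 596 K − (191.4)(0.8997) = 424 K

T = 424 K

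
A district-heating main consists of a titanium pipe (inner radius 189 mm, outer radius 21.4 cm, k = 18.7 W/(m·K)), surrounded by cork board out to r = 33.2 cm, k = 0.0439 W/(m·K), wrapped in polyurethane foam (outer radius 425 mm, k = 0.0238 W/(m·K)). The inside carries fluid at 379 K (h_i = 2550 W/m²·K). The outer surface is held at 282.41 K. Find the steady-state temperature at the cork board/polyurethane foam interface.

Series thermal resistances, inner to outer:
  R'_conv,in = 1/(2πr h) = 1/(2π·0.189·2550) = 3.302×10^-4 m·K/W
  R'_titanium = ln(0.214/0.189)/(2πk) = 0.1242/(2π·18.7) = 0.001057 m·K/W
  R'_cork board = ln(0.332/0.214)/(2πk) = 0.4392/(2π·0.0439) = 1.592 m·K/W
  R'_polyurethane foam = ln(0.425/0.332)/(2πk) = 0.2470/(2π·0.0238) = 1.651 m·K/W
ΣR = 3.302×10^-4 + 0.001057 + 1.592 + 1.651 = 3.244 m·K/W
Q' = ΔT/ΣR = (379 K − 282.41 K)/3.244 = 29.77 W/m
From the inner boundary to the cork board/polyurethane foam interface, ΣR_partial = 1.593 m·K/W.
T_interface = T_in − Q'·ΣR_partial = 379 K − (29.77)(1.593) = 331.6 K

T = 331.6 K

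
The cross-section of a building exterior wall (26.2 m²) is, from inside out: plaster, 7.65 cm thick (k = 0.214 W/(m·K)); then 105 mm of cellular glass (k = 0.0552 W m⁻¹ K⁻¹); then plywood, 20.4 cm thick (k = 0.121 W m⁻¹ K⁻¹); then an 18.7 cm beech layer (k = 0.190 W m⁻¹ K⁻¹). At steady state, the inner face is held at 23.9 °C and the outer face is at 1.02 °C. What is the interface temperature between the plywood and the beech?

Resistance network (inner→outer):
  R_plaster = L/(kA) = 0.0765/(0.214·26.2) = 0.01364 K/W
  R_cellular glass = L/(kA) = 0.105/(0.0552·26.2) = 0.07260 K/W
  R_plywood = L/(kA) = 0.204/(0.121·26.2) = 0.06435 K/W
  R_beech = L/(kA) = 0.187/(0.190·26.2) = 0.03757 K/W
ΣR = 0.01364 + 0.07260 + 0.06435 + 0.03757 = 0.1882 K/W
Q = ΔT/ΣR = (23.9 °C − 1.02 °C)/0.1882 = 121.6 W
From the inner boundary to the plywood/beech interface, ΣR_partial = 0.1506 K/W.
T_interface = T_in − Q·ΣR_partial = 23.9 °C − (121.6)(0.1506) = 5.59 °C

T = 5.59 °C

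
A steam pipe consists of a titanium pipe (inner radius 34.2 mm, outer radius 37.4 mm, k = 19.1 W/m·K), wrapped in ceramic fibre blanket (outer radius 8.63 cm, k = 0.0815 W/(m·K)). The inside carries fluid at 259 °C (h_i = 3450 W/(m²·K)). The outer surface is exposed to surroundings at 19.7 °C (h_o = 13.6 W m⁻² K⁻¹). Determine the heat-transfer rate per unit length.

Series thermal resistances, inner to outer:
  R'_conv,in = 1/(2πr h) = 1/(2π·0.0342·3450) = 0.001349 m·K/W
  R'_titanium = ln(0.0374/0.0342)/(2πk) = 0.08945/(2π·19.1) = 7.453×10^-4 m·K/W
  R'_ceramic fibre blanket = ln(0.0863/0.0374)/(2πk) = 0.8362/(2π·0.0815) = 1.633 m·K/W
  R'_conv,out = 1/(2πr h) = 1/(2π·0.0863·13.6) = 0.1356 m·K/W
ΣR = 0.001349 + 7.453×10^-4 + 1.633 + 0.1356 = 1.771 m·K/W
Q' = ΔT/ΣR = (259 °C − 19.7 °C)/1.771 = 135 W/m

Q' = 135 W/m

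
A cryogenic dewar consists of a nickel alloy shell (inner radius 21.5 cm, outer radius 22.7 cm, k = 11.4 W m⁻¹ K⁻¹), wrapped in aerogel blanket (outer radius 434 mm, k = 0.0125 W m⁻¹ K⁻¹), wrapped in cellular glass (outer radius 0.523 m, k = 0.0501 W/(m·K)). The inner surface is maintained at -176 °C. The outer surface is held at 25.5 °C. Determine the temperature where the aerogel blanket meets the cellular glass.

T = 16.5 °C

Treat each layer as a resistance in series:
  R_nickel alloy = (1/0.215 − 1/0.227)/(4πk) = 0.2459/(4π·11.4) = 0.001716 K/W
  R_aerogel blanket = (1/0.227 − 1/0.434)/(4πk) = 2.101/(4π·0.0125) = 13.38 K/W
  R_cellular glass = (1/0.434 − 1/0.523)/(4πk) = 0.3921/(4π·0.0501) = 0.6228 K/W
ΣR = 0.001716 + 13.38 + 0.6228 = 14.00 K/W
Q = ΔT/ΣR = (-176 °C − 25.5 °C)/14.00 = -14.39 W
From the inner boundary to the aerogel blanket/cellular glass interface, ΣR_partial = 13.38 K/W.
T_interface = T_in − Q·ΣR_partial = -176 °C − (-14.39)(13.38) = 16.5 °C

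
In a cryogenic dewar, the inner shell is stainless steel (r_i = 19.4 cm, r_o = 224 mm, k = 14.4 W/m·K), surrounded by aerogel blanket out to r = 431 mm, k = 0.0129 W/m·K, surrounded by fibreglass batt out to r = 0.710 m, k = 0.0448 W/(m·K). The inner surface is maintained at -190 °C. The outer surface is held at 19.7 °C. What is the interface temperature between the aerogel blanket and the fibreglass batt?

Series thermal resistances, inner to outer:
  R_stainless steel = (1/0.194 − 1/0.224)/(4πk) = 0.6904/(4π·14.4) = 0.003815 K/W
  R_aerogel blanket = (1/0.224 − 1/0.431)/(4πk) = 2.144/(4π·0.0129) = 13.23 K/W
  R_fibreglass batt = (1/0.431 − 1/0.710)/(4πk) = 0.9117/(4π·0.0448) = 1.619 K/W
ΣR = 0.003815 + 13.23 + 1.619 = 14.85 K/W
Q = ΔT/ΣR = (-190 °C − 19.7 °C)/14.85 = -14.12 W
From the inner boundary to the aerogel blanket/fibreglass batt interface, ΣR_partial = 13.23 K/W.
T_interface = T_in − Q·ΣR_partial = -190 °C − (-14.12)(13.23) = -3.2 °C

T = -3.2 °C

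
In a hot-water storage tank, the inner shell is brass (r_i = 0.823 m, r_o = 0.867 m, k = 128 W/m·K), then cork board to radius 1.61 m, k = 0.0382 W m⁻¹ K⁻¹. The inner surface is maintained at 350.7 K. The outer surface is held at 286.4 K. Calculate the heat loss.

Treat each layer as a resistance in series:
  R_brass = (1/0.823 − 1/0.867)/(4πk) = 0.06166/(4π·128) = 3.834×10^-5 K/W
  R_cork board = (1/0.867 − 1/1.61)/(4πk) = 0.5323/(4π·0.0382) = 1.109 K/W
ΣR = 3.834×10^-5 + 1.109 = 1.109 K/W
Q = ΔT/ΣR = (350.7 K − 286.4 K)/1.109 = 58.0 W

Q = 58.0 W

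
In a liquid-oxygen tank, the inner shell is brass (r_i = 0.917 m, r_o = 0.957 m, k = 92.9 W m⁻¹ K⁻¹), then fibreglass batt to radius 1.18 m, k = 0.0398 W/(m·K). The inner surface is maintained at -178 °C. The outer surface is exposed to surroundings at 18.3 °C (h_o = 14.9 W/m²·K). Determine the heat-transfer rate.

Q = 492 W

Series thermal resistances, inner to outer:
  R_brass = (1/0.917 − 1/0.957)/(4πk) = 0.04558/(4π·92.9) = 3.904×10^-5 K/W
  R_fibreglass batt = (1/0.957 − 1/1.18)/(4πk) = 0.1975/(4π·0.0398) = 0.3948 K/W
  R_conv,out = 1/(4πr²h) = 1/(4π·1.18²·14.9) = 0.003836 K/W
ΣR = 3.904×10^-5 + 0.3948 + 0.003836 = 0.3987 K/W
Q = ΔT/ΣR = (-178 °C − 18.3 °C)/0.3987 = -492 W
(Negative Q ⇒ heat flows inward; heat gain = 492 W.)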